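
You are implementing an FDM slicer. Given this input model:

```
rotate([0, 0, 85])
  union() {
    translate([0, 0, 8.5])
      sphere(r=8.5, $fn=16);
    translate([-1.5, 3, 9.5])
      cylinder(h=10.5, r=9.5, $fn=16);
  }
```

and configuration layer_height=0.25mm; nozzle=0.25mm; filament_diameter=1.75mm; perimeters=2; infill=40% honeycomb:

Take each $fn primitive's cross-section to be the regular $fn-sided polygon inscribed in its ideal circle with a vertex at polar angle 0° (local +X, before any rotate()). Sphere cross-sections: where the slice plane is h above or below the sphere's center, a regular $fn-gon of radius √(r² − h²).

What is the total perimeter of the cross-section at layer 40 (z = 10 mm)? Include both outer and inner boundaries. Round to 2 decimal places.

62.96 mm

At z = 10 mm: the r=8.5 sphere contributes a regular 16-gon of circumradius √(8.5²−1.5²) = 8.367 (perimeter = 2·16·8.367·sin(180°/16) = 52.23 mm); the r=9.5 cylinder at (-1.5, 3) gives a regular 16-gon of circumradius 9.5 (constant along its height) (perimeter = 2·16·9.500·sin(180°/16) = 59.31 mm); Merging all regions: the regions partially overlap (shared area 183.10 mm²), so the edge portions inside another operand are dropped and the merged outline is re-measured after clipping — boundary = 62.96 mm; (rotated 85° about Z; rotation is an isometry so areas/perimeters/island counts are preserved). Overall, the cross-section is a single solid region. Total boundary length (outer) = 62.96 mm.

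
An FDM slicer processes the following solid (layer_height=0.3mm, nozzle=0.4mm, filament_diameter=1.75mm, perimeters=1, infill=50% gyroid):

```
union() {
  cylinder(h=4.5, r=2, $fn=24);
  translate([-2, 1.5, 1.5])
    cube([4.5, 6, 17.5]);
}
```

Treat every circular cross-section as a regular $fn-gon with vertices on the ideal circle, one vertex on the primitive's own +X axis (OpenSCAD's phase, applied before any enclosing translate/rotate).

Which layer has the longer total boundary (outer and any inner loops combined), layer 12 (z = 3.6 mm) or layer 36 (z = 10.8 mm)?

layer 12 (z = 3.6 mm)

Layer 12 (z = 3.6): the cylinder: section is a regular 24-gon, circumradius r=2 (perimeter = 2·24·2.000·sin(180°/24) = 12.53 mm); the cube at (-2, 1.5) (footprint 4.5×6) is included at this height (perimeter 21.00 mm); Combining (union): the regions partially overlap (shared area 0.87 mm²), so the edge portions inside another operand are dropped and the merged outline is re-measured after clipping — boundary = 28.07 mm. So its perimeter = 28.07 mm. Layer 36 (z = 10.8): the cylinder does not reach this height (z outside [0, 4.5]); the cube at (-2, 1.5) (footprint 4.5×6) is included at this height (perimeter 21.00 mm); Taking the union: only the 4.5×6 cube at (-2, 1.5) is present, so the union is just that shape — boundary = 21.00 mm. So its perimeter = 21.00 mm. Layer 12 is larger (28.07 vs 21.00 mm).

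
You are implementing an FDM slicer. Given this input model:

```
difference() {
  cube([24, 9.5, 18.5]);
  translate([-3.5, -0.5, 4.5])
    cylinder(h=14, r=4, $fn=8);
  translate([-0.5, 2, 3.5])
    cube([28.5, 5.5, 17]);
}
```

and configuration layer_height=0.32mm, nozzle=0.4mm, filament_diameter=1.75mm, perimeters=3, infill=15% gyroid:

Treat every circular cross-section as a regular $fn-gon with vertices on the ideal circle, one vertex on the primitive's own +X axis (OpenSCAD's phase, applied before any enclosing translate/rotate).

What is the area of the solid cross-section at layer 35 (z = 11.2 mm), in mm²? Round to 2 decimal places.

At z = 11.2 mm: the cube (footprint 24×9.5) is included at this height (area 228.00 mm²); the r=4 cylinder at (-3.5, -0.5) contributes a regular 8-gon of circumradius 4 (area = (8/2)·4.000²·sin(360°/8) = 45.25 mm²); the cube at (-0.5, 2) (footprint 28.5×5.5) is included at this height (area 156.75 mm²); After the difference (first − rest): starting from the 24×9.5 cube (228.00 mm²), the r=4 cylinder at (-3.5, -0.5) partially overlaps it — only the 0.10 mm² overlap (of its 45.25 mm²) is removed, clipping the outline; the 28.5×5.5 cube at (-0.5, 2) partially overlaps it — only the 132.00 mm² overlap (of its 156.75 mm²) is removed, clipping the outline — area = 95.90 mm². Overall, the cross-section has 2 separate islands. Net area = 95.90 mm².

95.90 mm²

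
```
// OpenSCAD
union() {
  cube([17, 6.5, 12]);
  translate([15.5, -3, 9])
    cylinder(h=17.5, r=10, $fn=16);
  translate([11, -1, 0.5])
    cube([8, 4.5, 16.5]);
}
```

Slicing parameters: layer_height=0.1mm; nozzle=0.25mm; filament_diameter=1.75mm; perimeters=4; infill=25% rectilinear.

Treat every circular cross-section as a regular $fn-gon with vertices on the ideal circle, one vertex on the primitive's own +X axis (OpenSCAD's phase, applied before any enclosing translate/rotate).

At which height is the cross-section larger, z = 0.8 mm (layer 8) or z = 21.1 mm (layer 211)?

Layer 8 (z = 0.8): the 17×6.5 cube contributes its full rectangle (area 110.50 mm²); the cylinder at (15.5, -3) is absent (z outside [9, 26.5]); the 8×4.5 cube at (11, -1) contributes its full rectangle (area 36.00 mm²); Taking the union: the regions partially overlap — summed areas 146.50 mm² minus the doubly-counted overlap 21.00 mm² gives 125.50 mm² — area = 125.50 mm². So its area = 125.50 mm². Layer 211 (z = 21.1): the cube is not intersected at this z (z outside [0, 12]); the r=10 cylinder at (15.5, -3) contributes a regular 16-gon of circumradius 10 (area = (16/2)·10.000²·sin(360°/16) = 306.15 mm²); the cube at (11, -1) does not reach this height (z outside [0.5, 17]); Merging all regions: only the r=10 cylinder at (15.5, -3) is present, so the union is just that shape — area = 306.15 mm². So its area = 306.15 mm². Layer 211 is larger (306.15 vs 125.50 mm²).

layer 211 (z = 21.1 mm)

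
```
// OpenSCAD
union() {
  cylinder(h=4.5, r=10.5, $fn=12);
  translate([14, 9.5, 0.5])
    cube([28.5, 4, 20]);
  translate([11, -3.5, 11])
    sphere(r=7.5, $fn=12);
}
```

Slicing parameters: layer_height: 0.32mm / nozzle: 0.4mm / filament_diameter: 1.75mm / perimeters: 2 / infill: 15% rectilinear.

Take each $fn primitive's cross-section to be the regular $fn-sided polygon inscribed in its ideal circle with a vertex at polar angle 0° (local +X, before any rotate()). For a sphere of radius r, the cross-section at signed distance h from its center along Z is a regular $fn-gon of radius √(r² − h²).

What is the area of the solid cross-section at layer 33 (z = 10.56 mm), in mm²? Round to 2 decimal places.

282.17 mm²

At z = 10.56 mm: the cylinder is not intersected at this z (z outside [0, 4.5]); the cube at (14, 9.5) is present — its section is the full 28.5×4 rectangle (area 114.00 mm²); the sphere at (11, -3.5): section is a regular 12-gon, circumradius = √(r²−h²) = √(7.5²−0.44²) = 7.487 (area = (12/2)·7.487²·sin(360°/12) = 168.17 mm²); Combining (union): the 2 present regions are separate (no shared area or edge), so areas and boundary lengths simply add and each stays a separate island — area = 282.17 mm². Overall, the cross-section has 2 separate islands. Net area = 282.17 mm².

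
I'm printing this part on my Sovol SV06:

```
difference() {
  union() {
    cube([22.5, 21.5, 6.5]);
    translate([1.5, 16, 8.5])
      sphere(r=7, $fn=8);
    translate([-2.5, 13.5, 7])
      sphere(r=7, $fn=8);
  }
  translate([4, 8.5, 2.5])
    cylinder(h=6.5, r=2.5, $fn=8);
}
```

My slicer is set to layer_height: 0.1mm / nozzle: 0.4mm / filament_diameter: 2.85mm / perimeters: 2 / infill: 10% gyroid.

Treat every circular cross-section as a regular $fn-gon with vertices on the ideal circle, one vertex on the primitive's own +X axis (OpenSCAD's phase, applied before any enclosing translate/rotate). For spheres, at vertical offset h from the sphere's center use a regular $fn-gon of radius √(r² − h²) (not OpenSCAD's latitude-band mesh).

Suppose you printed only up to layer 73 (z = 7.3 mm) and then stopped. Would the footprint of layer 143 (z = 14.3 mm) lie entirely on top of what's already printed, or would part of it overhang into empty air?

entirely on top

Compare the two slices. At z = 7.3: the cube is absent (z outside [0, 6.5]); the r=7 sphere at (1.5, 16) slices to a regular 8-gon of circumradius 6.896 (√(r²−h²) with h=1.2 from center) (area = (8/2)·6.896²·sin(360°/8) = 134.52 mm²); the sphere at (-2.5, 13.5): section is a regular 8-gon, circumradius = √(r²−h²) = √(7²−0.3²) = 6.994 (area = (8/2)·6.994²·sin(360°/8) = 138.34 mm²); Taking the union: the regions partially overlap — summed areas 272.86 mm² minus the doubly-counted overlap 75.59 mm² gives 197.26 mm² — area = 197.26 mm²; the cylinder at (4, 8.5): section is a regular 8-gon, circumradius r=2.5 (area = (8/2)·2.500²·sin(360°/8) = 17.68 mm²); After the difference (first − rest): starting from that combined region (197.26 mm²), the r=2.5 cylinder at (4, 8.5) partially overlaps it — only the 3.15 mm² overlap (of its 17.68 mm²) is removed, clipping the outline — area = 194.11 mm². At z = 14.3: the cube is not intersected at this z (z outside [0, 6.5]); the sphere at (1.5, 16): section is a regular 8-gon, circumradius = √(r²−h²) = √(7²−5.8²) = 3.919 (area = (8/2)·3.919²·sin(360°/8) = 43.44 mm²); the sphere at (-2.5, 13.5) is absent (|z−center|=7.300 > r=7); Merging all regions: only the r=7 sphere at (1.5, 16) is present, so the union is just that shape — area = 43.44 mm²; the cylinder at (4, 8.5) is absent (z outside [2.5, 9]); After the difference (first − rest): none of the subtracted shapes is present at this height, so that combined region is unchanged — area = 43.44 mm². Checking containment: the cross-section at z = 14.3 is a subset of the cross-section at z = 7.3.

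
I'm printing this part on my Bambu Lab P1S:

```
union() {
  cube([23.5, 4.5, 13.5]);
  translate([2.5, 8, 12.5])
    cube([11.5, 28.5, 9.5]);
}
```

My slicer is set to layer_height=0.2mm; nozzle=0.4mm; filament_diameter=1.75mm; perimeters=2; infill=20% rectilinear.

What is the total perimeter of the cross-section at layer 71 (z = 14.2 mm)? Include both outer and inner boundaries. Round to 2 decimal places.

At z = 14.2 mm: the cube does not reach this height (z outside [0, 13.5]); the 11.5×28.5 cube at (2.5, 8) contributes its full rectangle (perimeter 80.00 mm); Taking the union: only the 11.5×28.5 cube at (2.5, 8) is present, so the union is just that shape — boundary = 80.00 mm. Overall, the cross-section is a single solid region. Total boundary length (outer) = 80.00 mm.

80.00 mm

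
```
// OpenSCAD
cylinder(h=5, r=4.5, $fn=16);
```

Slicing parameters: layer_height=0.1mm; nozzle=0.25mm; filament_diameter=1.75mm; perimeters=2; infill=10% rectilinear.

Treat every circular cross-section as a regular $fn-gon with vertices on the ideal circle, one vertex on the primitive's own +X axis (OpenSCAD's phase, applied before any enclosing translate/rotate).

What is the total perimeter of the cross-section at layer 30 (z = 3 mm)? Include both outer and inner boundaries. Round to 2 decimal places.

At z = 3 mm: the r=4.5 cylinder gives a regular 16-gon of circumradius 4.5 (constant along its height) (perimeter = 2·16·4.500·sin(180°/16) = 28.09 mm). Overall, the cross-section is a single solid region. Total boundary length (outer) = 28.09 mm.

28.09 mm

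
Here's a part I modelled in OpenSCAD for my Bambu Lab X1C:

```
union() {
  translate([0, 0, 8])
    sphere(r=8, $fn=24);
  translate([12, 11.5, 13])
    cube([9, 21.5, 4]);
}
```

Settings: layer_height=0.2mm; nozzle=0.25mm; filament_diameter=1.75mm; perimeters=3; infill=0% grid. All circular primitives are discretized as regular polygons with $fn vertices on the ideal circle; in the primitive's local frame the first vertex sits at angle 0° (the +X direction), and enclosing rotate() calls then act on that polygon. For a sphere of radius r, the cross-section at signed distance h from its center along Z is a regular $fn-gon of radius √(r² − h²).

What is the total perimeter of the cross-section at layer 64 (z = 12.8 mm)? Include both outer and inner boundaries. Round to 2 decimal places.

40.10 mm

At z = 12.8 mm: the r=8 sphere slices to a regular 24-gon of circumradius 6.400 (√(r²−h²) with h=4.8 from center) (perimeter = 2·24·6.400·sin(180°/24) = 40.10 mm); the cube at (12, 11.5) does not reach this height (z outside [13, 17]); Taking the union: only the r=8 sphere is present, so the union is just that shape — boundary = 40.10 mm. Overall, the cross-section is a single solid region. Total boundary length (outer) = 40.10 mm.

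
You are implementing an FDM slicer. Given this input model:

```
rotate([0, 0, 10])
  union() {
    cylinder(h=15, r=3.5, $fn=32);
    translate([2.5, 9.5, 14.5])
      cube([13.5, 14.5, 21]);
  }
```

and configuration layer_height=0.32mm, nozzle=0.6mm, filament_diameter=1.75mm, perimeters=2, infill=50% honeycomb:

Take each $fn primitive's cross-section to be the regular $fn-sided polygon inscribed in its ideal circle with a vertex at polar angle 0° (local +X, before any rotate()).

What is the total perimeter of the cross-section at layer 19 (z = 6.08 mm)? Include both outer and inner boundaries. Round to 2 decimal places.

At z = 6.08 mm: the r=3.5 cylinder gives a regular 32-gon of circumradius 3.5 (constant along its height) (perimeter = 2·32·3.500·sin(180°/32) = 21.96 mm); the cube at (2.5, 9.5) is absent (z outside [14.5, 35.5]); Taking the union: only the r=3.5 cylinder is present, so the union is just that shape — boundary = 21.96 mm; (rotated 10° about Z; rotation is an isometry so areas/perimeters/island counts are preserved). Overall, the cross-section is a single solid region. Total boundary length (outer) = 21.96 mm.

21.96 mm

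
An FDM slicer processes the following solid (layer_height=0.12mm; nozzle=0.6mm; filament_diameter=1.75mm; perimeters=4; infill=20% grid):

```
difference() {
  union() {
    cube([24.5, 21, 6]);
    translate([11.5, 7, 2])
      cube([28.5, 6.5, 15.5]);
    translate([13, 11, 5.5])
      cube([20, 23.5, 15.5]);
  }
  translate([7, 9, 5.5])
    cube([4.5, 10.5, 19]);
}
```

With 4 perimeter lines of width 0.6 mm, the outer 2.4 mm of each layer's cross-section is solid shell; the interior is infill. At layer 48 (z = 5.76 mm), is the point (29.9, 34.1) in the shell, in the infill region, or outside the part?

At z = 5.76 mm: the 24.5×21 cube contributes its full rectangle; the 28.5×6.5 cube at (11.5, 7) contributes its full rectangle; the cube at (13, 11) is present — its section is the full 20×23.5 rectangle; Taking the union: the regions partially overlap (shared area 220.75 mm²), so overlapping operands fuse into one piece — 1 connected region; the cube at (7, 9) is present — its section is the full 4.5×10.5 rectangle; After the difference (first − rest): starting from the result so far, the 4.5×10.5 cube at (7, 9) lies wholly inside it (removes its full 47.25 mm² and its 30.00 mm outline becomes a hole wall) — 1 connected region with 1 hole. Overall, the cross-section is one region with 1 hole. The nearest boundary edge runs (13.00, 34.50)→(33.00, 34.50); distance from the point to it = 0.40 mm. The point is inside the cross-section, 0.40 mm from the nearest boundary — within the 2.4 mm shell band (4 × 0.6).

shell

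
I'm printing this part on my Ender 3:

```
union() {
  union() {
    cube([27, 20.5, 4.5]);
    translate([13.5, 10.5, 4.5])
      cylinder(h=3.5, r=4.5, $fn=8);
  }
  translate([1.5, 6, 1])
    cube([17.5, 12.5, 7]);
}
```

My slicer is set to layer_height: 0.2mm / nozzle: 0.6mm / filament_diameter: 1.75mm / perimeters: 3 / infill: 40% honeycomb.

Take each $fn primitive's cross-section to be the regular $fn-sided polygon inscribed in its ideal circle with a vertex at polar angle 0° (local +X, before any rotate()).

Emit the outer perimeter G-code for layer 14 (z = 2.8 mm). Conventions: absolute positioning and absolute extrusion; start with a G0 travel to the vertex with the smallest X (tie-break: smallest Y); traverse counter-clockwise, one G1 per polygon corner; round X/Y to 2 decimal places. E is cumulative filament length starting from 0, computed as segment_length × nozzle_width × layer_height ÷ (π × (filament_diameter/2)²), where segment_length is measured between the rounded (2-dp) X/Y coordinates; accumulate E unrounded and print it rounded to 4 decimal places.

At z = 2.8 mm: the 27×20.5 cube contributes its full rectangle; the cylinder at (13.5, 10.5) is absent (z outside [4.5, 8]); Taking the union: only the 27×20.5 cube is present, so the union is just that shape — 1 connected region; the cube at (1.5, 6) (footprint 17.5×12.5) is included at this height; Merging all regions: the 17.5×12.5 cube at (1.5, 6) lies entirely inside that combined region, so the union is just that combined region — 1 connected region. The outline is a single polygon with 4 vertices. Extrusion per mm of travel: 0.6 × 0.2 / (π × 0.875²) = 0.049890. Accumulating E over each segment gives final E = 4.7396.

G0 X0.00 Y0.00 Z2.80
G1 X27.00 Y0.00 E1.3470
G1 X27.00 Y20.50 E2.3698
G1 X0.00 Y20.50 E3.7168
G1 X0.00 Y0.00 E4.7396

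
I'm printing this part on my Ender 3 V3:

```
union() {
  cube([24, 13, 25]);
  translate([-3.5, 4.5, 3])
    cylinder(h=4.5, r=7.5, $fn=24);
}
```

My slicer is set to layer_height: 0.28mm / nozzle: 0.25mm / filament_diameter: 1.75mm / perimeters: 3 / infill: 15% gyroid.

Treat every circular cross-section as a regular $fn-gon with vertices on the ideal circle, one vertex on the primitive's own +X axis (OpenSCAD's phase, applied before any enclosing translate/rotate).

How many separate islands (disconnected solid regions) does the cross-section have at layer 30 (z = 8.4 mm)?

1

At z = 8.4 mm: the cube (footprint 24×13) is included at this height; the cylinder at (-3.5, 4.5) is absent (z outside [3, 7.5]); Taking the union: only the 24×13 cube is present, so the union is just that shape — 1 connected region. Overall, the cross-section is a single solid region. Island count = 1.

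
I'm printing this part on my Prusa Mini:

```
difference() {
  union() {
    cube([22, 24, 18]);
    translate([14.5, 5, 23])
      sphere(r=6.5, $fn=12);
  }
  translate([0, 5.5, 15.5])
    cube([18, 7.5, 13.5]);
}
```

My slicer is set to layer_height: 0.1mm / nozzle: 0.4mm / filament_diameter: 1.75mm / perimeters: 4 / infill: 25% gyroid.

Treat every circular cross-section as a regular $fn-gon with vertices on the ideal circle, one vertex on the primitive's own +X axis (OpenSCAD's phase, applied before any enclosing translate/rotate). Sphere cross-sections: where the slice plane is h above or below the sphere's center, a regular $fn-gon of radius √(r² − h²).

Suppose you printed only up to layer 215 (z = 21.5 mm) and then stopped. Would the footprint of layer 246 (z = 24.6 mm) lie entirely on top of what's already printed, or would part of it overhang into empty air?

Compare the two slices. At z = 21.5: the cube is not intersected at this z (z outside [0, 18]); the r=6.5 sphere at (14.5, 5) slices to a regular 12-gon of circumradius 6.325 (√(r²−h²) with h=1.5 from center) (area = (12/2)·6.325²·sin(360°/12) = 120.00 mm²); Combining (union): only the r=6.5 sphere at (14.5, 5) is present, so the union is just that shape — area = 120.00 mm²; the 18×7.5 cube at (0, 5.5) contributes its full rectangle (area 135.00 mm²); Taking the first minus the rest: starting from that combined region (120.00 mm²), the 18×7.5 cube at (0, 5.5) partially overlaps it — only the 45.57 mm² overlap (of its 135.00 mm²) is removed, clipping the outline — area = 74.43 mm². At z = 24.6: the cube is not intersected at this z (z outside [0, 18]); the r=6.5 sphere at (14.5, 5) slices to a regular 12-gon of circumradius 6.300 (√(r²−h²) with h=1.6 from center) (area = (12/2)·6.300²·sin(360°/12) = 119.07 mm²); Combining (union): only the r=6.5 sphere at (14.5, 5) is present, so the union is just that shape — area = 119.07 mm²; the cube at (0, 5.5) is present — its section is the full 18×7.5 rectangle (area 135.00 mm²); After the difference (first − rest): starting from that combined region (119.07 mm²), the 18×7.5 cube at (0, 5.5) partially overlaps it — only the 45.26 mm² overlap (of its 135.00 mm²) is removed, clipping the outline — area = 73.81 mm². Checking containment: the cross-section at z = 24.6 is a subset of the cross-section at z = 21.5.

entirely on top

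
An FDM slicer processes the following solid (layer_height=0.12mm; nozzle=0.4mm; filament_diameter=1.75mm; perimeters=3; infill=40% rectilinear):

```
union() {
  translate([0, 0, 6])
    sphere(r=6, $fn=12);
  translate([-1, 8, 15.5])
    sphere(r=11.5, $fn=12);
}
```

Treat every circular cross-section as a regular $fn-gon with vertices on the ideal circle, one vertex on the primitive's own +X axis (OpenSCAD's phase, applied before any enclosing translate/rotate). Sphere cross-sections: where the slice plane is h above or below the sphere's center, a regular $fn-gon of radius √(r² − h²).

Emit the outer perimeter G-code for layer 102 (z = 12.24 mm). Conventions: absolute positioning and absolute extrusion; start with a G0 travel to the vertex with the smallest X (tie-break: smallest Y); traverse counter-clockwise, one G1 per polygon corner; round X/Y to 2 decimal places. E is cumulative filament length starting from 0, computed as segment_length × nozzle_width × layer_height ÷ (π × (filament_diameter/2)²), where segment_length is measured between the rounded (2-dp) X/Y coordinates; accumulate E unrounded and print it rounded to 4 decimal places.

G0 X-12.03 Y8.00 Z12.24
G1 X-10.55 Y2.49 E0.1139
G1 X-6.51 Y-1.55 E0.2279
G1 X-1.00 Y-3.03 E0.3417
G1 X4.51 Y-1.55 E0.4556
G1 X8.55 Y2.49 E0.5696
G1 X10.03 Y8.00 E0.6835
G1 X8.55 Y13.51 E0.7973
G1 X4.51 Y17.55 E0.9113
G1 X-1.00 Y19.03 E1.0252
G1 X-6.51 Y17.55 E1.1390
G1 X-10.55 Y13.51 E1.2531
G1 X-12.03 Y8.00 E1.3669

At z = 12.24 mm: the sphere is absent (|z−center|=6.240 > r=6); the r=11.5 sphere at (-1, 8) slices to a regular 12-gon of circumradius 11.028 (√(r²−h²) with h=3.26 from center); Taking the union: only the r=11.5 sphere at (-1, 8) is present, so the union is just that shape — 1 connected region. The outline is a single polygon with 12 vertices. Extrusion per mm of travel: 0.4 × 0.12 / (π × 0.875²) = 0.019956. Accumulating E over each segment gives final E = 1.3669.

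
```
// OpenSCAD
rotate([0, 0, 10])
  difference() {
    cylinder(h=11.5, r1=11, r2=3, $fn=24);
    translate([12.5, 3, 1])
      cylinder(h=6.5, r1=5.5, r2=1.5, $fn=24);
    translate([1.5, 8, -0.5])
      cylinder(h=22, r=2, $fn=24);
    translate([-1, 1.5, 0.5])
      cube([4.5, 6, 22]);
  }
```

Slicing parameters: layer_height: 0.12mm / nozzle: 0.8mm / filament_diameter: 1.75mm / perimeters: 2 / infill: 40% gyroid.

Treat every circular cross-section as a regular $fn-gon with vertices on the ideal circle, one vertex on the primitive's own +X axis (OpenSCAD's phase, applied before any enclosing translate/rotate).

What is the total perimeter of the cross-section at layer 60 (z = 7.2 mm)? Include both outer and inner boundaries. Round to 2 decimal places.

44.93 mm

At z = 7.2 mm: the cone: at t=0.626 of its height the radius interpolates to r₁+(r₂−r₁)t = 5.991, giving a regular 24-gon of that circumradius (perimeter = 2·24·5.991·sin(180°/24) = 37.54 mm); the cone at (12.5, 3) (r1=5.5→r2=1.5) has section circumradius 1.685 here — a regular 24-gon (perimeter = 2·24·1.685·sin(180°/24) = 10.55 mm); the r=2 cylinder at (1.5, 8) gives a regular 24-gon of circumradius 2 (constant along its height) (perimeter = 2·24·2.000·sin(180°/24) = 12.53 mm); the cube at (-1, 1.5) (footprint 4.5×6) is included at this height (perimeter 21.00 mm); After the difference (first − rest): starting from the cone, the cone at (12.5, 3) misses the remaining region (no effect); the r=2 cylinder at (1.5, 8) misses the remaining region (no effect); the 4.5×6 cube at (-1, 1.5) partially overlaps it — only the 18.76 mm² overlap (of its 27.00 mm²) is removed, clipping the outline — boundary = 44.93 mm; (rotated 10° about Z; rotation is an isometry so areas/perimeters/island counts are preserved). Overall, the cross-section is a single solid region. Total boundary length (outer) = 44.93 mm.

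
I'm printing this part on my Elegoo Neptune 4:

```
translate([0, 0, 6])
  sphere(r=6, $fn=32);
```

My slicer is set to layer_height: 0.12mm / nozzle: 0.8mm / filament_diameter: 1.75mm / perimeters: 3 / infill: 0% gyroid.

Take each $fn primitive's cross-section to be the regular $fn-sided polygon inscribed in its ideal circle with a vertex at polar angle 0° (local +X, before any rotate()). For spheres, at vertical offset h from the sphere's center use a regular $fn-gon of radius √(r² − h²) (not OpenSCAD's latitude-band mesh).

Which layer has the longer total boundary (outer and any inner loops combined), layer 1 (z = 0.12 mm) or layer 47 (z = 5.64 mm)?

Layer 1 (z = 0.12): the r=6 sphere contributes a regular 32-gon of circumradius √(6²−5.88²) = 1.194 (perimeter = 2·32·1.194·sin(180°/32) = 7.49 mm). So its perimeter = 7.49 mm. Layer 47 (z = 5.64): the sphere: section is a regular 32-gon, circumradius = √(r²−h²) = √(6²−0.36²) = 5.989 (perimeter = 2·32·5.989·sin(180°/32) = 37.57 mm). So its perimeter = 37.57 mm. Layer 47 is larger (37.57 vs 7.49 mm).

layer 47 (z = 5.64 mm)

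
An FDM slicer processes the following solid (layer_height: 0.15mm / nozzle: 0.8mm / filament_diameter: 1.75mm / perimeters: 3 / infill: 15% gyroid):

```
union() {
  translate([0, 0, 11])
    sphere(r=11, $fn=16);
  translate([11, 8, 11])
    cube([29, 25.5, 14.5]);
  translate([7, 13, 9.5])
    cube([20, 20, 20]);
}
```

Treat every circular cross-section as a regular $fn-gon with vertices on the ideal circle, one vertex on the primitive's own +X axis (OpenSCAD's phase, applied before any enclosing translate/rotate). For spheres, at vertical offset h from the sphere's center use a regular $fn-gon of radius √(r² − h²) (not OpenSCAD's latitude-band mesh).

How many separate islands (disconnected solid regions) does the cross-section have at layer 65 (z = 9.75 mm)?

At z = 9.75 mm: the sphere: section is a regular 16-gon, circumradius = √(r²−h²) = √(11²−1.25²) = 10.929; the cube at (11, 8) is not intersected at this z (z outside [11, 25.5]); the cube at (7, 13) (footprint 20×20) is included at this height; Taking the union: the 2 present regions are separate (no shared area or edge), so areas and boundary lengths simply add and each stays a separate island — 2 connected regions. Overall, the cross-section has 2 separate islands. Island count = 2.

2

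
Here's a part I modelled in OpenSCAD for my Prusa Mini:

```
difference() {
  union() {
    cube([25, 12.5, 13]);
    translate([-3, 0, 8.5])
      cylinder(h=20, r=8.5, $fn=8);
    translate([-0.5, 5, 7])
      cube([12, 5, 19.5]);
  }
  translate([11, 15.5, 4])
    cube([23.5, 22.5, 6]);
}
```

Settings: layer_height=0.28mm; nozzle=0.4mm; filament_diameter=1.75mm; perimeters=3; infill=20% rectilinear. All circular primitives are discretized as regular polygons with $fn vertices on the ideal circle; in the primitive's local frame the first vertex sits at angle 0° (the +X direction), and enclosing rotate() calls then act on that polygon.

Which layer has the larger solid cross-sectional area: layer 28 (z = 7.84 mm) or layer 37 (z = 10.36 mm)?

Layer 28 (z = 7.84): the cube is present — its section is the full 25×12.5 rectangle (area 312.50 mm²); the cylinder at (-3, 0) is absent (z outside [8.5, 28.5]); the cube at (-0.5, 5) is present — its section is the full 12×5 rectangle (area 60.00 mm²); Merging all regions: the regions partially overlap — summed areas 372.50 mm² minus the doubly-counted overlap 57.50 mm² gives 315.00 mm² — area = 315.00 mm²; the cube at (11, 15.5) (footprint 23.5×22.5) is included at this height (area 528.75 mm²); Subtracting the remaining from the first: starting from that combined region (315.00 mm²), the 23.5×22.5 cube at (11, 15.5) misses the remaining region (no effect) — area = 315.00 mm². So its area = 315.00 mm². Layer 37 (z = 10.36): the 25×12.5 cube contributes its full rectangle (area 312.50 mm²); the r=8.5 cylinder at (-3, 0) contributes a regular 8-gon of circumradius 8.5 (area = (8/2)·8.500²·sin(360°/8) = 204.35 mm²); the cube at (-0.5, 5) is present — its section is the full 12×5 rectangle (area 60.00 mm²); Combining (union): the regions partially overlap — summed areas 576.85 mm² minus the doubly-counted overlap 86.13 mm² gives 490.72 mm² — area = 490.72 mm²; the cube at (11, 15.5) is absent (z outside [4, 10]); Taking the first minus the rest: none of the subtracted shapes is present at this height, so that combined region is unchanged — area = 490.72 mm². So its area = 490.72 mm². Layer 37 is larger (490.72 vs 315.00 mm²).

layer 37 (z = 10.36 mm)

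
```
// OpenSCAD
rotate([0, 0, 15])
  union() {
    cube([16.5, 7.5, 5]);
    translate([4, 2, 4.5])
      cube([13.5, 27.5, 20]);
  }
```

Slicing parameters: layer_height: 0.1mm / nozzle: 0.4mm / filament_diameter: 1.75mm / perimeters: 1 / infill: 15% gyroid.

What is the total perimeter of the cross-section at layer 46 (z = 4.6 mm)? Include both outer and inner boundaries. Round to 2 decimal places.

94.00 mm

At z = 4.6 mm: the 16.5×7.5 cube contributes its full rectangle (perimeter 48.00 mm); the cube at (4, 2) is present — its section is the full 13.5×27.5 rectangle (perimeter 82.00 mm); Taking the union: the regions partially overlap (shared area 68.75 mm²), so the edge portions inside another operand are dropped and the merged outline is re-measured after clipping — boundary = 94.00 mm; (whole slice rotated 15° about Z — lengths, areas and connectivity unchanged). Overall, the cross-section is a single solid region. Total boundary length (outer) = 94.00 mm.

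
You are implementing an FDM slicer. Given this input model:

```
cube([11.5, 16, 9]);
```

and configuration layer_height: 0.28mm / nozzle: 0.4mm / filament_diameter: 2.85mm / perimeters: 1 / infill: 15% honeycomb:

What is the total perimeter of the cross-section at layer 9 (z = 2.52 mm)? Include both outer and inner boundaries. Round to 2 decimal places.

55.00 mm

At z = 2.52 mm: the cube is present — its section is the full 11.5×16 rectangle (perimeter 55.00 mm). Overall, the cross-section is a single solid region. Total boundary length (outer) = 55.00 mm.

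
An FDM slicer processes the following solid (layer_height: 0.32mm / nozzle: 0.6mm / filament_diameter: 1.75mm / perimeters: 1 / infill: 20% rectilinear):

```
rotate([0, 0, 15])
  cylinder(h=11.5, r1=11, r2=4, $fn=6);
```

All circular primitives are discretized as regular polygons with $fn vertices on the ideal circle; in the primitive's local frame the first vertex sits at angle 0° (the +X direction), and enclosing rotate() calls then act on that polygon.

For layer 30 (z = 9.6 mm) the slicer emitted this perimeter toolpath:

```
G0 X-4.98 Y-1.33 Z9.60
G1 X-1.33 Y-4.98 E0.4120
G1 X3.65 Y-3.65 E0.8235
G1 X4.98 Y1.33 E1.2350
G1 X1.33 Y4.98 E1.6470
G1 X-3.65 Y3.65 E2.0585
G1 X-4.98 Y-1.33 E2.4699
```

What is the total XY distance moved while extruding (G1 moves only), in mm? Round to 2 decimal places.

Sum the Euclidean lengths of each G1 segment: total = 30.94 mm.

30.94 mm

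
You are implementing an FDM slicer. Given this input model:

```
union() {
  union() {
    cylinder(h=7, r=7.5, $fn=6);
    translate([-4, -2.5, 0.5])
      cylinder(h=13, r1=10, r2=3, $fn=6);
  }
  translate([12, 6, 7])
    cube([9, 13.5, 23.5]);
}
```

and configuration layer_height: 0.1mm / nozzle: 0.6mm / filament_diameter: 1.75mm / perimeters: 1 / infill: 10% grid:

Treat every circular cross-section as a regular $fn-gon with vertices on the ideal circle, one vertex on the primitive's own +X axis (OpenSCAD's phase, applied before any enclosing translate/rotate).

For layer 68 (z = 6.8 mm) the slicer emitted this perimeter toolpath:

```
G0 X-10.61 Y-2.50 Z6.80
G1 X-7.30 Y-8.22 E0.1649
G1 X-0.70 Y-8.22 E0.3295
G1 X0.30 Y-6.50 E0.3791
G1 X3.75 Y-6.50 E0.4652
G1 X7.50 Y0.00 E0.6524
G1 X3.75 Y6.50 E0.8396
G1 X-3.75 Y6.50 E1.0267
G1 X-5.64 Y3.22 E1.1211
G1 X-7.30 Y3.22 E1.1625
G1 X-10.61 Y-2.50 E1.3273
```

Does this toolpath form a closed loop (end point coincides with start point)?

yes

Start point (G0): (-10.61, -2.50). End point (last G1): the path returns to the start — closed.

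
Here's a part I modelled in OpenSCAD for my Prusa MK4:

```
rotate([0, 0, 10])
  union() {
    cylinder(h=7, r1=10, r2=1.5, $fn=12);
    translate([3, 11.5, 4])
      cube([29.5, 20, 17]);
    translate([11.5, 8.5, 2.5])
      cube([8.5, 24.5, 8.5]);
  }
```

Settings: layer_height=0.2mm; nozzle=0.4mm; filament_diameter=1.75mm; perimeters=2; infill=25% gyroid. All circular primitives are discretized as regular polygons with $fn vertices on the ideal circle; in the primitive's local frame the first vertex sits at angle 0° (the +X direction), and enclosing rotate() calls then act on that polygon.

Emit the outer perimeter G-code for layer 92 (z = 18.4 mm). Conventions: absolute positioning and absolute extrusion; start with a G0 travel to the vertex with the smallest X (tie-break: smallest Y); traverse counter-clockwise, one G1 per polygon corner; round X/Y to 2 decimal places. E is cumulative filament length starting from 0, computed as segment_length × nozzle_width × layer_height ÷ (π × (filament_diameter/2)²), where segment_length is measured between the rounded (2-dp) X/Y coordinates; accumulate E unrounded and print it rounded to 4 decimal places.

At z = 18.4 mm: the cone is not intersected at this z (z outside [0, 7]); the cube at (3, 11.5) is present — its section is the full 29.5×20 rectangle; the cube at (11.5, 8.5) does not reach this height (z outside [2.5, 11]); Combining (union): only the 29.5×20 cube at (3, 11.5) is present, so the union is just that shape — 1 connected region; (whole slice rotated 10° about Z — lengths, areas and connectivity unchanged). The outline is a single polygon with 4 vertices. Extrusion per mm of travel: 0.4 × 0.2 / (π × 0.875²) = 0.033260. Accumulating E over each segment gives final E = 3.2929.

G0 X-2.52 Y31.54 Z18.40
G1 X0.96 Y11.85 E0.6650
G1 X30.01 Y16.97 E1.6461
G1 X26.54 Y36.67 E2.3115
G1 X-2.52 Y31.54 E3.2929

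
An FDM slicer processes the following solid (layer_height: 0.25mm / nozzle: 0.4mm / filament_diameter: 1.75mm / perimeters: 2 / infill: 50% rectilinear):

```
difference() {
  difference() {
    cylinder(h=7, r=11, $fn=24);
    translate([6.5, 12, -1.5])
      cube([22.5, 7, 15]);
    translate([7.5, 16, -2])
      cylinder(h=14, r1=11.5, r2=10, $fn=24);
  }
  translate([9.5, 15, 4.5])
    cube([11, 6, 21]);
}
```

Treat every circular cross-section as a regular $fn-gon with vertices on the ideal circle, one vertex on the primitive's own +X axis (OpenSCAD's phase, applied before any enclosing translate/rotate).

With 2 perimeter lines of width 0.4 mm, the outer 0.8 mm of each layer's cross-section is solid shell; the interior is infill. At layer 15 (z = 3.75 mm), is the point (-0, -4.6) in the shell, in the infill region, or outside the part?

At z = 3.75 mm: the r=11 cylinder gives a regular 24-gon of circumradius 11 (constant along its height); the cube at (6.5, 12) (footprint 22.5×7) is included at this height; the cone at (7.5, 16) contributes a regular 24-gon of circumradius 10.884 (interpolated between r1=11.5 and r2=10 at t=0.411); Taking the first minus the rest: starting from the r=11 cylinder, the 22.5×7 cube at (6.5, 12) misses the remaining region (no effect); the cone at (7.5, 16) partially overlaps it — only the 35.30 mm² overlap (of its 367.92 mm²) is removed, clipping the outline — 1 connected region; the cube at (9.5, 15) is absent (z outside [4.5, 25.5]); After the difference (first − rest): none of the subtracted shapes is present at this height, so that combined region is unchanged — 1 connected region. Overall, the cross-section is a single solid region. The nearest boundary edge runs (2.85, -10.63)→(-0.00, -11.00); distance from the point to it = 6.35 mm. The point is inside the cross-section and 6.35 mm from the nearest boundary — more than the 0.8 mm shell width (2 × 0.4), so it's in the infill interior.

infill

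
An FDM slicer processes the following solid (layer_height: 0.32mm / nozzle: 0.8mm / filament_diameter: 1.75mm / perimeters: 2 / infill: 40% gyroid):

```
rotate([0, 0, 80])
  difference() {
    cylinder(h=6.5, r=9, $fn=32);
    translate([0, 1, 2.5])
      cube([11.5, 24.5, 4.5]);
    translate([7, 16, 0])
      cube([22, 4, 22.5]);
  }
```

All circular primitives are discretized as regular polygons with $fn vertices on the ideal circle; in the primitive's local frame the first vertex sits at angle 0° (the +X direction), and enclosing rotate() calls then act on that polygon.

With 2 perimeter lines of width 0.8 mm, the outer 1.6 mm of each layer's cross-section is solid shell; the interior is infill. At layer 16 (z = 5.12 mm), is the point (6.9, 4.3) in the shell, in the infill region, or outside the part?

At z = 5.12 mm: the cylinder: section is a regular 32-gon, circumradius r=9; the cube at (0, 1) is present — its section is the full 11.5×24.5 rectangle; the cube at (7, 16) (footprint 22×4) is included at this height; Taking the first minus the rest: starting from the r=9 cylinder, the 11.5×24.5 cube at (0, 1) partially overlaps it — only the 54.26 mm² overlap (of its 281.75 mm²) is removed, clipping the outline; the 22×4 cube at (7, 16) misses the remaining region (no effect) — 1 connected region; (whole slice rotated 80° about Z — lengths, areas and connectivity unchanged). Overall, the cross-section is a single solid region. Undo the 80° rotation: the query point maps to (5.433, -6.048) in the un-rotated model frame. The nearest boundary edge runs (6.36, -6.36)→(5.00, -7.48); distance from the point to it = 0.83 mm. The point is inside the cross-section, 0.83 mm from the nearest boundary — within the 1.6 mm shell band (2 × 0.8).

shell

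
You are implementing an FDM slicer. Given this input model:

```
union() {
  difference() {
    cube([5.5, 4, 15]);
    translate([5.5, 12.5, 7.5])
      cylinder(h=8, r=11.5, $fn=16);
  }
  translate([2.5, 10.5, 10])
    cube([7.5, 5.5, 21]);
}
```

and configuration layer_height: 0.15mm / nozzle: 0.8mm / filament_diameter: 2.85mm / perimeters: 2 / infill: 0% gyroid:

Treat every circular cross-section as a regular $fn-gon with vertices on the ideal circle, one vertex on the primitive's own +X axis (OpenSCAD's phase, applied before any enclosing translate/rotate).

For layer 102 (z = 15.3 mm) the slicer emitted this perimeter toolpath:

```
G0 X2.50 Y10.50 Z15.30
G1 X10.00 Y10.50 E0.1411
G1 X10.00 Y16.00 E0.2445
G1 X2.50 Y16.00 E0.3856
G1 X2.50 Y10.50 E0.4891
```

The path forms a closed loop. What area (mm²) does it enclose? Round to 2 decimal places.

41.25 mm²

Apply the shoelace formula to the sequence of (X, Y) vertices; enclosed area = 41.25 mm².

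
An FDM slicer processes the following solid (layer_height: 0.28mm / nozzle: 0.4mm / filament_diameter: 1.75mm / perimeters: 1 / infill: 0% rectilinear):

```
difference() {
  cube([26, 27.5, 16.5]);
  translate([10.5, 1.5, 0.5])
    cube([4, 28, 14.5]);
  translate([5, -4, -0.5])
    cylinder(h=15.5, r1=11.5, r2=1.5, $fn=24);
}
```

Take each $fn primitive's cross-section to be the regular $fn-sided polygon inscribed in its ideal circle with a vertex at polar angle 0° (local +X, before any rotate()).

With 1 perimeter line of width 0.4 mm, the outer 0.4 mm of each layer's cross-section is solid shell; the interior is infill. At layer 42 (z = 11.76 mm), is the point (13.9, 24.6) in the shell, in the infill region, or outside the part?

outside

At z = 11.76 mm: the cube is present — its section is the full 26×27.5 rectangle; the cube at (10.5, 1.5) (footprint 4×28) is included at this height; the cone at (5, -4) contributes a regular 24-gon of circumradius 3.590 (interpolated between r1=11.5 and r2=1.5 at t=0.791); Taking the first minus the rest: starting from the 26×27.5 cube, the 4×28 cube at (10.5, 1.5) partially overlaps it — only the 104.00 mm² overlap (of its 112.00 mm²) is removed, clipping the outline; the cone at (5, -4) misses the remaining region (no effect) — 1 connected region. Overall, the cross-section is a single solid region. The nearest boundary edge runs (14.50, 1.50)→(14.50, 27.50); distance from the point to it = 0.60 mm. The point is not inside any of the regions above, so it lies outside the cross-section (0.60 mm from the nearest boundary).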